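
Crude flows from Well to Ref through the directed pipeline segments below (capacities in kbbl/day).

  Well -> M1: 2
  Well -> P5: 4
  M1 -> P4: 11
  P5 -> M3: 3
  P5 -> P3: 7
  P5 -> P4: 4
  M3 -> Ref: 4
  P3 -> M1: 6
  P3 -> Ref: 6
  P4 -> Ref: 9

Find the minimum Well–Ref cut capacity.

6

Augment Well→M1→P4→Ref: bottleneck 2, flow now 2.
Augment Well→P5→M3→Ref: bottleneck 3, flow now 5.
Augment Well→P5→P3→Ref: bottleneck 1, flow now 6.
No augmenting path remains; maximum flow = 6.
By max-flow min-cut, the minimum cut capacity equals the max flow.
In the residual graph, reachable from Well: {Well}.
Min-cut edges: Well→M1 (2), Well→P5 (4); capacity 2 + 4 = 6.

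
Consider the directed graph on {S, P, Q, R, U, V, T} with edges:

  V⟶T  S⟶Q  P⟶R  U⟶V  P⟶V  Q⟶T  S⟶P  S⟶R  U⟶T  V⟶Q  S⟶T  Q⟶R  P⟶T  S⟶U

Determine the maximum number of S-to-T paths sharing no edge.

Assign every edge capacity 1; by Menger, the answer equals the max flow.
Path S→T (+1); total 1.
Path S→P→T (+1); total 2.
Path S→Q→T (+1); total 3.
Path S→U→T (+1); total 4.
No residual S→T path; max flow = 4.
Certifying cut of size 4: {S→P, S→Q, S→T, S→U}.

4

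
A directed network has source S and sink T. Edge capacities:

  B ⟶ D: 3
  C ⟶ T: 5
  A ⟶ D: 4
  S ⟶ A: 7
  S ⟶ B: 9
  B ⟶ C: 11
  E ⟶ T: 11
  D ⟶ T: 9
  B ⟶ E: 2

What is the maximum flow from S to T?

13

Augment S→A→D→T: bottleneck 4, flow now 4.
Augment S→B→C→T: bottleneck 5, flow now 9.
Augment S→B→D→T: bottleneck 3, flow now 12.
Augment S→B→E→T: bottleneck 1, flow now 13.
No augmenting path remains; maximum flow = 13.
In the residual graph, reachable from S: {S, A}.
Min-cut edges: S→B (9), A→D (4); capacity 9 + 4 = 13.
This cut is saturated, so no flow can exceed 13.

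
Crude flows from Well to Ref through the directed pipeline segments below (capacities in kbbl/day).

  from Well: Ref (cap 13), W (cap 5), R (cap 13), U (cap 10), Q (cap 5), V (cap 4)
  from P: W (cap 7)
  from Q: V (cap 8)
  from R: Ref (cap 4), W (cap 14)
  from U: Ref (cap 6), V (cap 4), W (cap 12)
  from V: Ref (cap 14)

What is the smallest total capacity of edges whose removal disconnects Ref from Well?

36

Augment Well→Ref: bottleneck 13, flow now 13.
Augment Well→R→Ref: bottleneck 4, flow now 17.
Augment Well→U→Ref: bottleneck 6, flow now 23.
Augment Well→V→Ref: bottleneck 4, flow now 27.
Augment Well→Q→V→Ref: bottleneck 5, flow now 32.
Augment Well→U→V→Ref: bottleneck 4, flow now 36.
No augmenting path remains; maximum flow = 36.
By max-flow min-cut, the minimum cut capacity equals the max flow.
In the residual graph, reachable from Well: {Well, R, W}.
Min-cut edges: Well→Q (5), Well→U (10), Well→V (4), Well→Ref (13), R→Ref (4); capacity 5 + 10 + 4 + 13 + 4 = 36.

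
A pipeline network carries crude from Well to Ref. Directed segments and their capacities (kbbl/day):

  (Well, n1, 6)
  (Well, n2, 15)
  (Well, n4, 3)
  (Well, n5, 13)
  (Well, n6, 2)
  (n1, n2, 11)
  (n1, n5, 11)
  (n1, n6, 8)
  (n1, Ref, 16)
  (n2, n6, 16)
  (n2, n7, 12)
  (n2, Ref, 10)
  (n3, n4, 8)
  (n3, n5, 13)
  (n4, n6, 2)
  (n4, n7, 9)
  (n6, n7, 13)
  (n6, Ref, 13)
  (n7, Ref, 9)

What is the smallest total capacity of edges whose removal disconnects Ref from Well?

Augment Well→n1→Ref: bottleneck 6, flow now 6.
Augment Well→n2→Ref: bottleneck 10, flow now 16.
Augment Well→n6→Ref: bottleneck 2, flow now 18.
Augment Well→n2→n6→Ref: bottleneck 5, flow now 23.
Augment Well→n4→n6→Ref: bottleneck 2, flow now 25.
Augment Well→n4→n7→Ref: bottleneck 1, flow now 26.
No augmenting path remains; maximum flow = 26.
By max-flow min-cut, the minimum cut capacity equals the max flow.
In the residual graph, reachable from Well: {Well, n5}.
Min-cut edges: Well→n1 (6), Well→n2 (15), Well→n4 (3), Well→n6 (2); capacity 6 + 15 + 3 + 2 = 26.

26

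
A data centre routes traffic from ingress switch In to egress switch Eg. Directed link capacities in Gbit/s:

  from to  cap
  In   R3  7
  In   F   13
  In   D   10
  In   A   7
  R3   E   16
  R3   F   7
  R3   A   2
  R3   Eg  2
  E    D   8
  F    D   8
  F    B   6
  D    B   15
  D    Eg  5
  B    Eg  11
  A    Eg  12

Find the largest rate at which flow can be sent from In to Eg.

Augment In→R3→Eg: bottleneck 2, flow now 2.
Augment In→D→Eg: bottleneck 5, flow now 7.
Augment In→A→Eg: bottleneck 7, flow now 14.
Augment In→R3→A→Eg: bottleneck 2, flow now 16.
Augment In→F→B→Eg: bottleneck 6, flow now 22.
Augment In→D→B→Eg: bottleneck 5, flow now 27.
No augmenting path remains; maximum flow = 27.
In the residual graph, reachable from In: {In, R3, E, F, D, B}.
Min-cut edges: In→A (7), R3→A (2), R3→Eg (2), D→Eg (5), B→Eg (11); capacity 7 + 2 + 2 + 5 + 11 = 27.
This cut is saturated, so no flow can exceed 27.

27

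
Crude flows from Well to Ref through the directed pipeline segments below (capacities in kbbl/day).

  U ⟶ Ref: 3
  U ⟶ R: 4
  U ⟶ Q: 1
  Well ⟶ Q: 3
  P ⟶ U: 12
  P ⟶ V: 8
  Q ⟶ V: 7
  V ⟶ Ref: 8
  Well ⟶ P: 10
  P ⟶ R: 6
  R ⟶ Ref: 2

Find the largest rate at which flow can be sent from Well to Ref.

Augment Well→P→R→Ref: bottleneck 2, flow now 2.
Augment Well→P→U→Ref: bottleneck 3, flow now 5.
Augment Well→P→V→Ref: bottleneck 5, flow now 10.
Augment Well→Q→V→Ref: bottleneck 3, flow now 13.
No augmenting path remains; maximum flow = 13.
In the residual graph, reachable from Well: {Well}.
Min-cut edges: Well→P (10), Well→Q (3); capacity 10 + 3 = 13.
This cut is saturated, so no flow can exceed 13.

13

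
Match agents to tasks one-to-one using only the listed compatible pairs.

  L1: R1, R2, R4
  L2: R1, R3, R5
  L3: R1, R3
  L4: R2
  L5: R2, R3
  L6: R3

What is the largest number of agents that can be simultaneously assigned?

5

Unit-capacity flow: source→left, listed edges, right→sink; max matching = max flow.
Augmenting path L1→R1 (+1); matched 1.
Augmenting path L2→R3 (+1); matched 2.
Augmenting path L4→R2 (+1); matched 3.
Augmenting path L3→R1→L1→R4 (+1); matched 4.
Augmenting path L5→R3→L2→R5 (+1); matched 5.
No augmenting path remains; maximum matching = 5.
König certificate: {L1, L2, L3, R2, R3} is a vertex cover of size 5 (every listed pair touches it), so no matching can be larger.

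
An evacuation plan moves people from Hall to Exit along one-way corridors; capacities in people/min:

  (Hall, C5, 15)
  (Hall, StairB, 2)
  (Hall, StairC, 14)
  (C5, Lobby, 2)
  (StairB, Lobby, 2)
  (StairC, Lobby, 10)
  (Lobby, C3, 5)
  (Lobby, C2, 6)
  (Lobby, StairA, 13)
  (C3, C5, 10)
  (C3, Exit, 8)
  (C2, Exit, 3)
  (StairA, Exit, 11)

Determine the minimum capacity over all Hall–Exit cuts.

Augment Hall→C5→Lobby→C3→Exit: bottleneck 2, flow now 2.
Augment Hall→StairB→Lobby→C3→Exit: bottleneck 2, flow now 4.
Augment Hall→StairC→Lobby→C3→Exit: bottleneck 1, flow now 5.
Augment Hall→StairC→Lobby→C2→Exit: bottleneck 3, flow now 8.
Augment Hall→StairC→Lobby→StairA→Exit: bottleneck 6, flow now 14.
No augmenting path remains; maximum flow = 14.
By max-flow min-cut, the minimum cut capacity equals the max flow.
In the residual graph, reachable from Hall: {Hall, C5, StairC}.
Min-cut edges: Hall→StairB (2), C5→Lobby (2), StairC→Lobby (10); capacity 2 + 2 + 10 = 14.

14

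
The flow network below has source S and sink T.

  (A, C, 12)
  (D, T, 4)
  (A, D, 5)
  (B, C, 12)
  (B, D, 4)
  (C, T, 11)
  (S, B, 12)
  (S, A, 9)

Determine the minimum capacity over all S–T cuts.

15

Augment S→A→C→T: bottleneck 9, flow now 9.
Augment S→B→C→T: bottleneck 2, flow now 11.
Augment S→B→D→T: bottleneck 4, flow now 15.
No augmenting path remains; maximum flow = 15.
By max-flow min-cut, the minimum cut capacity equals the max flow.
In the residual graph, reachable from S: {S, A, B, C, D}.
Min-cut edges: C→T (11), D→T (4); capacity 11 + 4 = 15.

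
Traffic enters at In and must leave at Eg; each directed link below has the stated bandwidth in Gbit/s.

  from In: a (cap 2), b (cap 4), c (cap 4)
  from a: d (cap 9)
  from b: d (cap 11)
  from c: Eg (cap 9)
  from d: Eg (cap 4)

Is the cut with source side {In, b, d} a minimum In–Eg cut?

No — its capacity is 10, but the minimum cut has capacity 8.

Given cut capacity: 2 + 4 + 4 = 10.
Augment In→c→Eg: bottleneck 4, flow now 4.
Augment In→a→d→Eg: bottleneck 2, flow now 6.
Augment In→b→d→Eg: bottleneck 2, flow now 8.
No augmenting path remains; maximum flow = 8.
In the residual graph, reachable from In: {In, a, b, d}.
Min-cut edges: In→c (4), d→Eg (4); capacity 4 + 4 = 8.
Cut capacity 10 exceeds the max flow 8, so it is not minimum.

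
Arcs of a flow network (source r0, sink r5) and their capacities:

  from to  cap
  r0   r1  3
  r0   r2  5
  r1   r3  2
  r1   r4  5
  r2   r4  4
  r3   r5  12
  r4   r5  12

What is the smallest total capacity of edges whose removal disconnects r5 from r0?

7

Augment r0→r1→r3→r5: bottleneck 2, flow now 2.
Augment r0→r1→r4→r5: bottleneck 1, flow now 3.
Augment r0→r2→r4→r5: bottleneck 4, flow now 7.
No augmenting path remains; maximum flow = 7.
By max-flow min-cut, the minimum cut capacity equals the max flow.
In the residual graph, reachable from r0: {r0, r2}.
Min-cut edges: r0→r1 (3), r2→r4 (4); capacity 3 + 4 = 7.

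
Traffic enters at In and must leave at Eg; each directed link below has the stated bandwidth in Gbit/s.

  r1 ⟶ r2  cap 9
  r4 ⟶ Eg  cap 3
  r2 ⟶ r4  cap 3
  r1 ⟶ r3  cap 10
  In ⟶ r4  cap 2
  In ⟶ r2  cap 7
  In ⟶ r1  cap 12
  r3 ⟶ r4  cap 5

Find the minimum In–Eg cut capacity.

Augment In→r4→Eg: bottleneck 2, flow now 2.
Augment In→r2→r4→Eg: bottleneck 1, flow now 3.
No augmenting path remains; maximum flow = 3.
By max-flow min-cut, the minimum cut capacity equals the max flow.
In the residual graph, reachable from In: {In, r1, r2, r3, r4}.
Min-cut edges: r4→Eg (3); capacity 3 = 3.

3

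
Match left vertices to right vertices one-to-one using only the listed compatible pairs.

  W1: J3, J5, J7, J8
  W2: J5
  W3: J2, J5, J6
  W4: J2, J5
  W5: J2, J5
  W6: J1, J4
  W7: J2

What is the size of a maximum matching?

5

Unit-capacity flow: source→left, listed edges, right→sink; max matching = max flow.
Augmenting path W1→J3 (+1); matched 1.
Augmenting path W2→J5 (+1); matched 2.
Augmenting path W3→J2 (+1); matched 3.
Augmenting path W6→J1 (+1); matched 4.
Augmenting path W4→J2→W3→J6 (+1); matched 5.
No augmenting path remains; maximum matching = 5.
König certificate: {W1, W3, W6, J2, J5} is a vertex cover of size 5 (every listed pair touches it), so no matching can be larger.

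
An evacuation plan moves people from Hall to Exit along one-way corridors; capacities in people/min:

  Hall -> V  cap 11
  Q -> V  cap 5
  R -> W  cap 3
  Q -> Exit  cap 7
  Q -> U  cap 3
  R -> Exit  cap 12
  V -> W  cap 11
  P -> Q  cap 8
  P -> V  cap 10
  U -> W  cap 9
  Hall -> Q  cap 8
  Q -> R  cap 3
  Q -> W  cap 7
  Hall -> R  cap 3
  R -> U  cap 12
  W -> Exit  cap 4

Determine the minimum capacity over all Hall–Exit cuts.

15

Augment Hall→Q→Exit: bottleneck 7, flow now 7.
Augment Hall→R→Exit: bottleneck 3, flow now 10.
Augment Hall→Q→R→Exit: bottleneck 1, flow now 11.
Augment Hall→V→W→Exit: bottleneck 4, flow now 15.
No augmenting path remains; maximum flow = 15.
By max-flow min-cut, the minimum cut capacity equals the max flow.
In the residual graph, reachable from Hall: {Hall, V, W}.
Min-cut edges: Hall→Q (8), Hall→R (3), W→Exit (4); capacity 8 + 3 + 4 = 15.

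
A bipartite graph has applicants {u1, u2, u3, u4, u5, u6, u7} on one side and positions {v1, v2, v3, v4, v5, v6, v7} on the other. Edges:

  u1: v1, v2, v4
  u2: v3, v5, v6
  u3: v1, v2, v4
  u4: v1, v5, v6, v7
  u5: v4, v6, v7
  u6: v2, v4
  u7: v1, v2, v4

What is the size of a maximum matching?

Unit-capacity flow: source→left, listed edges, right→sink; max matching = max flow.
Augmenting path u1→v1 (+1); matched 1.
Augmenting path u2→v3 (+1); matched 2.
Augmenting path u3→v2 (+1); matched 3.
Augmenting path u4→v5 (+1); matched 4.
Augmenting path u5→v4 (+1); matched 5.
Augmenting path u6→v4→u5→v6 (+1); matched 6.
No augmenting path remains; maximum matching = 6.
König certificate: {u2, u4, u5, v1, v2, v4} is a vertex cover of size 6 (every listed pair touches it), so no matching can be larger.

6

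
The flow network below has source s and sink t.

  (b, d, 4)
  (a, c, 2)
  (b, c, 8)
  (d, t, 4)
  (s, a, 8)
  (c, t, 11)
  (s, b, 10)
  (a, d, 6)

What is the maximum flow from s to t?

Augment s→a→c→t: bottleneck 2, flow now 2.
Augment s→a→d→t: bottleneck 4, flow now 6.
Augment s→b→c→t: bottleneck 8, flow now 14.
No augmenting path remains; maximum flow = 14.
In the residual graph, reachable from s: {s, a, b, d}.
Min-cut edges: a→c (2), b→c (8), d→t (4); capacity 2 + 8 + 4 = 14.
This cut is saturated, so no flow can exceed 14.

14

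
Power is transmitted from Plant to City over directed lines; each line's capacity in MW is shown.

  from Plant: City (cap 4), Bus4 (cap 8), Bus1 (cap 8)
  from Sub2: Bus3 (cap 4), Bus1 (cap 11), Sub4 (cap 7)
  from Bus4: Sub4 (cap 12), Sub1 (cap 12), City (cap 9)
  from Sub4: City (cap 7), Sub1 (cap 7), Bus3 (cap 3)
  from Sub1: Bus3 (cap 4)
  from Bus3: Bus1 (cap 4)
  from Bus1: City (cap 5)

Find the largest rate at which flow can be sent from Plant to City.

Augment Plant→City: bottleneck 4, flow now 4.
Augment Plant→Bus4→City: bottleneck 8, flow now 12.
Augment Plant→Bus1→City: bottleneck 5, flow now 17.
No augmenting path remains; maximum flow = 17.
In the residual graph, reachable from Plant: {Plant, Bus1}.
Min-cut edges: Plant→Bus4 (8), Plant→City (4), Bus1→City (5); capacity 8 + 4 + 5 = 17.
This cut is saturated, so no flow can exceed 17.

17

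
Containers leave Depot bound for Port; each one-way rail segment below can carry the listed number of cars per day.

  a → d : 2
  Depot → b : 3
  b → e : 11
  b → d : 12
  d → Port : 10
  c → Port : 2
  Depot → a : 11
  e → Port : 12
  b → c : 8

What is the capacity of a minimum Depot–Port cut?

5

Augment Depot→a→d→Port: bottleneck 2, flow now 2.
Augment Depot→b→c→Port: bottleneck 2, flow now 4.
Augment Depot→b→d→Port: bottleneck 1, flow now 5.
No augmenting path remains; maximum flow = 5.
By max-flow min-cut, the minimum cut capacity equals the max flow.
In the residual graph, reachable from Depot: {Depot, a}.
Min-cut edges: Depot→b (3), a→d (2); capacity 3 + 2 = 5.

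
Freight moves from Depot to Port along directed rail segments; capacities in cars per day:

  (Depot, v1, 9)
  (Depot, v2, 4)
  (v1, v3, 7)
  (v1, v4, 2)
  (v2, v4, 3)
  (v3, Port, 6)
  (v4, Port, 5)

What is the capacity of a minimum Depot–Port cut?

Augment Depot→v1→v3→Port: bottleneck 6, flow now 6.
Augment Depot→v1→v4→Port: bottleneck 2, flow now 8.
Augment Depot→v2→v4→Port: bottleneck 3, flow now 11.
No augmenting path remains; maximum flow = 11.
By max-flow min-cut, the minimum cut capacity equals the max flow.
In the residual graph, reachable from Depot: {Depot, v1, v2, v3}.
Min-cut edges: v1→v4 (2), v2→v4 (3), v3→Port (6); capacity 2 + 3 + 6 = 11.

11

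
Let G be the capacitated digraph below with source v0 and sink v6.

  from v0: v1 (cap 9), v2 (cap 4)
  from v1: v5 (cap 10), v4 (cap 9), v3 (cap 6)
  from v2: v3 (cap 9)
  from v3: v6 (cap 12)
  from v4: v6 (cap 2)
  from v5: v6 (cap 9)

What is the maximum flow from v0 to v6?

Augment v0→v1→v3→v6: bottleneck 6, flow now 6.
Augment v0→v1→v4→v6: bottleneck 2, flow now 8.
Augment v0→v1→v5→v6: bottleneck 1, flow now 9.
Augment v0→v2→v3→v6: bottleneck 4, flow now 13.
No augmenting path remains; maximum flow = 13.
In the residual graph, reachable from v0: {v0}.
Min-cut edges: v0→v1 (9), v0→v2 (4); capacity 9 + 4 = 13.
This cut is saturated, so no flow can exceed 13.

13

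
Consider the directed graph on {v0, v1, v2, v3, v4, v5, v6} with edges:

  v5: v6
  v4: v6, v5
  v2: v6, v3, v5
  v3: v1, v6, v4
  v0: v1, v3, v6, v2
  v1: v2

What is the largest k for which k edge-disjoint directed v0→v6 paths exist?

Assign every edge capacity 1; by Menger, the answer equals the max flow.
Path v0→v6 (+1); total 1.
Path v0→v2→v6 (+1); total 2.
Path v0→v3→v6 (+1); total 3.
Path v0→v1→v2→v5→v6 (+1); total 4.
No residual v0→v6 path; max flow = 4.
Certifying cut of size 4: {v0→v1, v0→v2, v0→v3, v0→v6}.

4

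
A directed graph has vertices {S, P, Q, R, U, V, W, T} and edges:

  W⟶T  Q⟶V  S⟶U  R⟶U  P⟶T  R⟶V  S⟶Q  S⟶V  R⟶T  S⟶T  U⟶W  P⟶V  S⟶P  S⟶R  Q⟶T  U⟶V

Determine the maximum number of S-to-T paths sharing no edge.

5

Assign every edge capacity 1; by Menger, the answer equals the max flow.
Path S→T (+1); total 1.
Path S→P→T (+1); total 2.
Path S→Q→T (+1); total 3.
Path S→R→T (+1); total 4.
Path S→U→W→T (+1); total 5.
No residual S→T path; max flow = 5.
Certifying cut of size 5: {S→P, S→Q, S→R, S→T, S→U}.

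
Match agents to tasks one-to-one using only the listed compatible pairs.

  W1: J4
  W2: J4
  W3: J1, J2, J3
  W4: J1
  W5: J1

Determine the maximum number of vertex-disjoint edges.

Unit-capacity flow: source→left, listed edges, right→sink; max matching = max flow.
Augmenting path W1→J4 (+1); matched 1.
Augmenting path W3→J1 (+1); matched 2.
Augmenting path W4→J1→W3→J2 (+1); matched 3.
No augmenting path remains; maximum matching = 3.
König certificate: {W3, J1, J4} is a vertex cover of size 3 (every listed pair touches it), so no matching can be larger.

3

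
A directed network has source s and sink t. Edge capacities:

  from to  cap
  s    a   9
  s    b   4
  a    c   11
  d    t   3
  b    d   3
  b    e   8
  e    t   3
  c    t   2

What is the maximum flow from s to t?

Augment s→a→c→t: bottleneck 2, flow now 2.
Augment s→b→d→t: bottleneck 3, flow now 5.
Augment s→b→e→t: bottleneck 1, flow now 6.
No augmenting path remains; maximum flow = 6.
In the residual graph, reachable from s: {s, a, c}.
Min-cut edges: s→b (4), c→t (2); capacity 4 + 2 = 6.
This cut is saturated, so no flow can exceed 6.

6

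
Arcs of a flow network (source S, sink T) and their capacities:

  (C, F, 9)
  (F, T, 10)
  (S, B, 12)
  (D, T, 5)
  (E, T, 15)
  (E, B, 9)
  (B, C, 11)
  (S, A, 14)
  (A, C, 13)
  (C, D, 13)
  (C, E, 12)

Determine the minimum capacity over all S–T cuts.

24

Augment S→A→C→D→T: bottleneck 5, flow now 5.
Augment S→A→C→E→T: bottleneck 8, flow now 13.
Augment S→B→C→E→T: bottleneck 4, flow now 17.
Augment S→B→C→F→T: bottleneck 7, flow now 24.
No augmenting path remains; maximum flow = 24.
By max-flow min-cut, the minimum cut capacity equals the max flow.
In the residual graph, reachable from S: {S, A, B}.
Min-cut edges: A→C (13), B→C (11); capacity 13 + 11 = 24.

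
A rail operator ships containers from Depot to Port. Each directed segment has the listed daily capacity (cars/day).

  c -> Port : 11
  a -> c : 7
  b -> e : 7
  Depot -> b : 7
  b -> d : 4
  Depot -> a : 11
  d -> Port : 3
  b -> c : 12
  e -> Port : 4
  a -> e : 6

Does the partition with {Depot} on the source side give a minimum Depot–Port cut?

Yes — it is a minimum cut (capacity 18).

Given cut capacity: 11 + 7 = 18.
Augment Depot→a→c→Port: bottleneck 7, flow now 7.
Augment Depot→a→e→Port: bottleneck 4, flow now 11.
Augment Depot→b→c→Port: bottleneck 4, flow now 15.
Augment Depot→b→d→Port: bottleneck 3, flow now 18.
No augmenting path remains; maximum flow = 18.
Cut capacity 18 equals the max flow, so it is a minimum cut.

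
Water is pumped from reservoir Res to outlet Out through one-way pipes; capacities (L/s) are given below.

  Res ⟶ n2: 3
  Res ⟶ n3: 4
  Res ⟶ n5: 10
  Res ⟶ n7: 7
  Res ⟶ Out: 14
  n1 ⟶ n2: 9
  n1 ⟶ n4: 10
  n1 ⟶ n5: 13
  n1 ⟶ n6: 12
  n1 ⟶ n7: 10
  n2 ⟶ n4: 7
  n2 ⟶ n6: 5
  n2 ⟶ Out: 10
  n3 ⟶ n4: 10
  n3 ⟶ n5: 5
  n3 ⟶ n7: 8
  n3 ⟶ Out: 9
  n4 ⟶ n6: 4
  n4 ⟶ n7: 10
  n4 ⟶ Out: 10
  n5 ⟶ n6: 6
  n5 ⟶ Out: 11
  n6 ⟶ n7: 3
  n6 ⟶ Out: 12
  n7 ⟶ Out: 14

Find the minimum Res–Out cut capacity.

38

Augment Res→Out: bottleneck 14, flow now 14.
Augment Res→n2→Out: bottleneck 3, flow now 17.
Augment Res→n3→Out: bottleneck 4, flow now 21.
Augment Res→n5→Out: bottleneck 10, flow now 31.
Augment Res→n7→Out: bottleneck 7, flow now 38.
No augmenting path remains; maximum flow = 38.
By max-flow min-cut, the minimum cut capacity equals the max flow.
In the residual graph, reachable from Res: {Res}.
Min-cut edges: Res→n2 (3), Res→n3 (4), Res→n5 (10), Res→n7 (7), Res→Out (14); capacity 3 + 4 + 10 + 7 + 14 = 38.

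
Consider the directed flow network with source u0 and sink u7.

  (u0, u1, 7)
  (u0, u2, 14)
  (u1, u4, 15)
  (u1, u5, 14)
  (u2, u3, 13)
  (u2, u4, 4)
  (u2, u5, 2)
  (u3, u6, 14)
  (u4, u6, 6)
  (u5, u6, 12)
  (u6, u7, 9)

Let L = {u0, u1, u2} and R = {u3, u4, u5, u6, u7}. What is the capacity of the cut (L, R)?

48

Edges leaving {u0, u1, u2}: u1→u4 (15), u1→u5 (14), u2→u3 (13), u2→u4 (4), u2→u5 (2).
Cut capacity = 15 + 14 + 13 + 4 + 2 = 48.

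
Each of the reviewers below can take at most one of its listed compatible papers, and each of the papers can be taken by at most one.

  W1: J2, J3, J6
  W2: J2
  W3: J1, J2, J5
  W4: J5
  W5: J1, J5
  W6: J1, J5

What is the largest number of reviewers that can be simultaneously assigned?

Unit-capacity flow: source→left, listed edges, right→sink; max matching = max flow.
Augmenting path W1→J2 (+1); matched 1.
Augmenting path W3→J1 (+1); matched 2.
Augmenting path W4→J5 (+1); matched 3.
Augmenting path W2→J2→W1→J3 (+1); matched 4.
No augmenting path remains; maximum matching = 4.
König certificate: {W1, J1, J2, J5} is a vertex cover of size 4 (every listed pair touches it), so no matching can be larger.

4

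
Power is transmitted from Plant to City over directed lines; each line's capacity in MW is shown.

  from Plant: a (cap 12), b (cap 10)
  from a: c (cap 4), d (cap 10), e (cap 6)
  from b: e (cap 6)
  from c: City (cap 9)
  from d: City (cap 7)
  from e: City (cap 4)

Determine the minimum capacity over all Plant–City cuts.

15

Augment Plant→a→c→City: bottleneck 4, flow now 4.
Augment Plant→a→d→City: bottleneck 7, flow now 11.
Augment Plant→a→e→City: bottleneck 1, flow now 12.
Augment Plant→b→e→City: bottleneck 3, flow now 15.
No augmenting path remains; maximum flow = 15.
By max-flow min-cut, the minimum cut capacity equals the max flow.
In the residual graph, reachable from Plant: {Plant, a, b, d, e}.
Min-cut edges: a→c (4), d→City (7), e→City (4); capacity 4 + 7 + 4 = 15.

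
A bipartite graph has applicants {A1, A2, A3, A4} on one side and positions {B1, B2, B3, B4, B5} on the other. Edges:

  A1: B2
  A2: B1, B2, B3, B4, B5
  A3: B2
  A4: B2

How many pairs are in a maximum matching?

2

Unit-capacity flow: source→left, listed edges, right→sink; max matching = max flow.
Augmenting path A1→B2 (+1); matched 1.
Augmenting path A2→B1 (+1); matched 2.
No augmenting path remains; maximum matching = 2.
König certificate: {A2, B2} is a vertex cover of size 2 (every listed pair touches it), so no matching can be larger.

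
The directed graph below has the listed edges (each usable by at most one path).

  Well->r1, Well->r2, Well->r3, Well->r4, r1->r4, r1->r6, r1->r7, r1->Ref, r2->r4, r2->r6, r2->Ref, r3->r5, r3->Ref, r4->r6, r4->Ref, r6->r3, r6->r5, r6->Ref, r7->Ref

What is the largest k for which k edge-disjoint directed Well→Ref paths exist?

4

Assign every edge capacity 1; by Menger, the answer equals the max flow.
Path Well→r1→Ref (+1); total 1.
Path Well→r2→Ref (+1); total 2.
Path Well→r3→Ref (+1); total 3.
Path Well→r4→Ref (+1); total 4.
No residual Well→Ref path; max flow = 4.
Certifying cut of size 4: {Well→r1, Well→r2, Well→r3, Well→r4}.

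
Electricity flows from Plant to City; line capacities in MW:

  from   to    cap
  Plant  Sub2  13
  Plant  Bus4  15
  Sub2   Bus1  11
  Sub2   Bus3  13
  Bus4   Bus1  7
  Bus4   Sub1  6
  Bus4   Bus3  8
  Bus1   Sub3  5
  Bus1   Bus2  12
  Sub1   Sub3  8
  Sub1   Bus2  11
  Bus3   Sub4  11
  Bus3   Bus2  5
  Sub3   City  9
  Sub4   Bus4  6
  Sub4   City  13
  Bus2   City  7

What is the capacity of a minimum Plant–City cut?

27

Augment Plant→Sub2→Bus1→Sub3→City: bottleneck 5, flow now 5.
Augment Plant→Sub2→Bus1→Bus2→City: bottleneck 6, flow now 11.
Augment Plant→Sub2→Bus3→Sub4→City: bottleneck 2, flow now 13.
Augment Plant→Bus4→Bus1→Bus2→City: bottleneck 1, flow now 14.
Augment Plant→Bus4→Sub1→Sub3→City: bottleneck 4, flow now 18.
Augment Plant→Bus4→Bus3→Sub4→City: bottleneck 8, flow now 26.
Augment Plant→Bus4→Bus1→Sub2→Bus3→Sub4→City: bottleneck 1, flow now 27. (uses reverse residual edge)
No augmenting path remains; maximum flow = 27.
By max-flow min-cut, the minimum cut capacity equals the max flow.
In the residual graph, reachable from Plant: {Plant, Sub2, Bus4, Bus1, Sub1, Bus3, Sub3, Bus2}.
Min-cut edges: Bus3→Sub4 (11), Sub3→City (9), Bus2→City (7); capacity 11 + 9 + 7 = 27.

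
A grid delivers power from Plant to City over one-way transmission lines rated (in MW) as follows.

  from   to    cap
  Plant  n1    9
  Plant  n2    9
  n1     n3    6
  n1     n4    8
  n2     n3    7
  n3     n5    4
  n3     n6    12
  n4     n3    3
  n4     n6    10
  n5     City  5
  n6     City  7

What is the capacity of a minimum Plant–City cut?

11

Augment Plant→n1→n3→n5→City: bottleneck 4, flow now 4.
Augment Plant→n1→n3→n6→City: bottleneck 2, flow now 6.
Augment Plant→n1→n4→n6→City: bottleneck 3, flow now 9.
Augment Plant→n2→n3→n6→City: bottleneck 2, flow now 11.
No augmenting path remains; maximum flow = 11.
By max-flow min-cut, the minimum cut capacity equals the max flow.
In the residual graph, reachable from Plant: {Plant, n1, n2, n3, n4, n6}.
Min-cut edges: n3→n5 (4), n6→City (7); capacity 4 + 7 = 11.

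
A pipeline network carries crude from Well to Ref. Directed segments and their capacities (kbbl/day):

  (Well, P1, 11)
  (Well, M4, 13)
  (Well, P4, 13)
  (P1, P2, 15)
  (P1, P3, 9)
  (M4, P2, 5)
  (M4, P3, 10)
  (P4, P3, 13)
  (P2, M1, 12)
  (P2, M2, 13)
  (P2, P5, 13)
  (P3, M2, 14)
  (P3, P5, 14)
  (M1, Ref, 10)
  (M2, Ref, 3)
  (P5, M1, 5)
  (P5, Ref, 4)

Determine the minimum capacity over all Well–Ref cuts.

Augment Well→P1→P2→M1→Ref: bottleneck 10, flow now 10.
Augment Well→P1→P2→M2→Ref: bottleneck 1, flow now 11.
Augment Well→M4→P2→M2→Ref: bottleneck 2, flow now 13.
Augment Well→M4→P2→P5→Ref: bottleneck 3, flow now 16.
Augment Well→M4→P3→P5→Ref: bottleneck 1, flow now 17.
No augmenting path remains; maximum flow = 17.
By max-flow min-cut, the minimum cut capacity equals the max flow.
In the residual graph, reachable from Well: {Well, P1, M4, P4, P2, P3, M1, M2, P5}.
Min-cut edges: M1→Ref (10), M2→Ref (3), P5→Ref (4); capacity 10 + 3 + 4 = 17.

17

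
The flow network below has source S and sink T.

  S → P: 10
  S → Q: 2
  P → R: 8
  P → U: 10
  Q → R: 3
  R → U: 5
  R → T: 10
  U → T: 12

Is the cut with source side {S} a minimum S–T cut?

Given cut capacity: 10 + 2 = 12.
Augment S→P→R→T: bottleneck 8, flow now 8.
Augment S→P→U→T: bottleneck 2, flow now 10.
Augment S→Q→R→T: bottleneck 2, flow now 12.
No augmenting path remains; maximum flow = 12.
Cut capacity 12 equals the max flow, so it is a minimum cut.

Yes — it is a minimum cut (capacity 12).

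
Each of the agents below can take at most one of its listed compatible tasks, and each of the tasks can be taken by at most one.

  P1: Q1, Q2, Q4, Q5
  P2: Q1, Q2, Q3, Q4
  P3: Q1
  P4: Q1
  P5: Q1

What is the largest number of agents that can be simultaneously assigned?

Unit-capacity flow: source→left, listed edges, right→sink; max matching = max flow.
Augmenting path P1→Q1 (+1); matched 1.
Augmenting path P2→Q2 (+1); matched 2.
Augmenting path P3→Q1→P1→Q4 (+1); matched 3.
No augmenting path remains; maximum matching = 3.
König certificate: {P1, P2, Q1} is a vertex cover of size 3 (every listed pair touches it), so no matching can be larger.

3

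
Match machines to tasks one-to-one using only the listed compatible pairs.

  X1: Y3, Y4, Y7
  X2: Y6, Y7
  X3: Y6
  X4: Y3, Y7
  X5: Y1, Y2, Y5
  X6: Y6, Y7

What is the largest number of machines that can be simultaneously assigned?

Unit-capacity flow: source→left, listed edges, right→sink; max matching = max flow.
Augmenting path X1→Y3 (+1); matched 1.
Augmenting path X2→Y6 (+1); matched 2.
Augmenting path X4→Y7 (+1); matched 3.
Augmenting path X5→Y1 (+1); matched 4.
Augmenting path X6→Y7→X4→Y3→X1→Y4 (+1); matched 5.
No augmenting path remains; maximum matching = 5.
König certificate: {X1, X4, X5, Y6, Y7} is a vertex cover of size 5 (every listed pair touches it), so no matching can be larger.

5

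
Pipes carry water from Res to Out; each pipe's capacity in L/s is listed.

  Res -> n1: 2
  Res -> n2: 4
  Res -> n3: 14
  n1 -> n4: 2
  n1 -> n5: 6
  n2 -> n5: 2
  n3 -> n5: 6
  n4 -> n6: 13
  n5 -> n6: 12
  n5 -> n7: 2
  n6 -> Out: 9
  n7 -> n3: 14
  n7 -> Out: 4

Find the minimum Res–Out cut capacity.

10

Augment Res→n1→n4→n6→Out: bottleneck 2, flow now 2.
Augment Res→n2→n5→n6→Out: bottleneck 2, flow now 4.
Augment Res→n3→n5→n6→Out: bottleneck 5, flow now 9.
Augment Res→n3→n5→n7→Out: bottleneck 1, flow now 10.
No augmenting path remains; maximum flow = 10.
By max-flow min-cut, the minimum cut capacity equals the max flow.
In the residual graph, reachable from Res: {Res, n2, n3}.
Min-cut edges: Res→n1 (2), n2→n5 (2), n3→n5 (6); capacity 2 + 2 + 6 = 10.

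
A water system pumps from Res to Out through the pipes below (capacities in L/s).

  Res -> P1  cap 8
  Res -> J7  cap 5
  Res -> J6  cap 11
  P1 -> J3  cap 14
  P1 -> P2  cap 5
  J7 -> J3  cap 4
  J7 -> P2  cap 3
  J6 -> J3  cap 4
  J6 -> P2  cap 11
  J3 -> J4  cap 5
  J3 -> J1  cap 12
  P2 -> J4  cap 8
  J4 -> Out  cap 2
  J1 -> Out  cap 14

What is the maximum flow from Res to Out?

Augment Res→P1→J3→J4→Out: bottleneck 2, flow now 2.
Augment Res→P1→J3→J1→Out: bottleneck 6, flow now 8.
Augment Res→J7→J3→J1→Out: bottleneck 4, flow now 12.
Augment Res→J6→J3→J1→Out: bottleneck 2, flow now 14.
No augmenting path remains; maximum flow = 14.
In the residual graph, reachable from Res: {Res, P1, J7, J6, J3, P2, J4}.
Min-cut edges: J3→J1 (12), J4→Out (2); capacity 12 + 2 = 14.
This cut is saturated, so no flow can exceed 14.

14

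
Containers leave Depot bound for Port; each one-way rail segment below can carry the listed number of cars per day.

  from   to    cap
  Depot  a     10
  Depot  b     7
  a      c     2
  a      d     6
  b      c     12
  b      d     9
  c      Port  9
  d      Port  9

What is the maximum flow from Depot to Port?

15

Augment Depot→a→c→Port: bottleneck 2, flow now 2.
Augment Depot→a→d→Port: bottleneck 6, flow now 8.
Augment Depot→b→c→Port: bottleneck 7, flow now 15.
No augmenting path remains; maximum flow = 15.
In the residual graph, reachable from Depot: {Depot, a}.
Min-cut edges: Depot→b (7), a→c (2), a→d (6); capacity 7 + 2 + 6 = 15.
This cut is saturated, so no flow can exceed 15.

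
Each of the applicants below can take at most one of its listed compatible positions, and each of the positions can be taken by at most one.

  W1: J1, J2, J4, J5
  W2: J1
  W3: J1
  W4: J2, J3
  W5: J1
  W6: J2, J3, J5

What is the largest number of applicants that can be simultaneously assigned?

Unit-capacity flow: source→left, listed edges, right→sink; max matching = max flow.
Augmenting path W1→J1 (+1); matched 1.
Augmenting path W4→J2 (+1); matched 2.
Augmenting path W6→J3 (+1); matched 3.
Augmenting path W2→J1→W1→J4 (+1); matched 4.
No augmenting path remains; maximum matching = 4.
König certificate: {W1, W4, W6, J1} is a vertex cover of size 4 (every listed pair touches it), so no matching can be larger.

4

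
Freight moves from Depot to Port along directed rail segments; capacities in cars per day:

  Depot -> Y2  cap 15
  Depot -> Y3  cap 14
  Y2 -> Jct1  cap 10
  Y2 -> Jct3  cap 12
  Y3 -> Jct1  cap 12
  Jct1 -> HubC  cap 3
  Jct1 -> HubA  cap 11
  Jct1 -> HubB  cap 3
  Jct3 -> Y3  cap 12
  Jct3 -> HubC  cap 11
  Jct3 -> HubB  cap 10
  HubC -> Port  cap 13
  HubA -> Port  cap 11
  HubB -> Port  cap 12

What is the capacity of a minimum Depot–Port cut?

27

Augment Depot→Y2→Jct1→HubC→Port: bottleneck 3, flow now 3.
Augment Depot→Y2→Jct1→HubA→Port: bottleneck 7, flow now 10.
Augment Depot→Y2→Jct3→HubC→Port: bottleneck 5, flow now 15.
Augment Depot→Y3→Jct1→HubA→Port: bottleneck 4, flow now 19.
Augment Depot→Y3→Jct1→HubB→Port: bottleneck 3, flow now 22.
Augment Depot→Y3→Jct1→Y2→Jct3→HubC→Port: bottleneck 5, flow now 27. (uses reverse residual edge)
No augmenting path remains; maximum flow = 27.
By max-flow min-cut, the minimum cut capacity equals the max flow.
In the residual graph, reachable from Depot: {Depot, Y3}.
Min-cut edges: Depot→Y2 (15), Y3→Jct1 (12); capacity 15 + 12 = 27.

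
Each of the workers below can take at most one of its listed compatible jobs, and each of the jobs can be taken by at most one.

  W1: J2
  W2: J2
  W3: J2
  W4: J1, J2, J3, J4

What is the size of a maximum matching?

Unit-capacity flow: source→left, listed edges, right→sink; max matching = max flow.
Augmenting path W1→J2 (+1); matched 1.
Augmenting path W4→J1 (+1); matched 2.
No augmenting path remains; maximum matching = 2.
König certificate: {W4, J2} is a vertex cover of size 2 (every listed pair touches it), so no matching can be larger.

2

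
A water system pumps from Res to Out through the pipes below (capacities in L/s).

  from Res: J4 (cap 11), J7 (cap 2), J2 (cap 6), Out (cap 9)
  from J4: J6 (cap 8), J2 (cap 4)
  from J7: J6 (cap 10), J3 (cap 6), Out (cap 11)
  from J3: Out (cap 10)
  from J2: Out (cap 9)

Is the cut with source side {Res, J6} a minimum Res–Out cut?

No — its capacity is 28, but the minimum cut has capacity 20.

Given cut capacity: 11 + 2 + 6 + 9 = 28.
Augment Res→Out: bottleneck 9, flow now 9.
Augment Res→J7→Out: bottleneck 2, flow now 11.
Augment Res→J2→Out: bottleneck 6, flow now 17.
Augment Res→J4→J2→Out: bottleneck 3, flow now 20.
No augmenting path remains; maximum flow = 20.
In the residual graph, reachable from Res: {Res, J4, J6, J2}.
Min-cut edges: Res→J7 (2), Res→Out (9), J2→Out (9); capacity 2 + 9 + 9 = 20.
Cut capacity 28 exceeds the max flow 20, so it is not minimum.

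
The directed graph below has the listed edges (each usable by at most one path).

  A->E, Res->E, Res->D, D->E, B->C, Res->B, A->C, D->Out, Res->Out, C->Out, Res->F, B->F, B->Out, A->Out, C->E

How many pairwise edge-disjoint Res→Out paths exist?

Assign every edge capacity 1; by Menger, the answer equals the max flow.
Path Res→Out (+1); total 1.
Path Res→B→Out (+1); total 2.
Path Res→D→Out (+1); total 3.
No residual Res→Out path; max flow = 3.
Certifying cut of size 3: {Res→B, Res→D, Res→Out}.

3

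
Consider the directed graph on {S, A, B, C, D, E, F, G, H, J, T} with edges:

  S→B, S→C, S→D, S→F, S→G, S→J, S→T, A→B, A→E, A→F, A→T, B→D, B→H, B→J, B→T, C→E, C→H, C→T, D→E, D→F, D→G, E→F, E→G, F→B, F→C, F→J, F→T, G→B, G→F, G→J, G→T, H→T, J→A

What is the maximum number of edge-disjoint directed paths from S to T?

7

Assign every edge capacity 1; by Menger, the answer equals the max flow.
Path S→T (+1); total 1.
Path S→B→T (+1); total 2.
Path S→C→T (+1); total 3.
Path S→F→T (+1); total 4.
Path S→G→T (+1); total 5.
Path S→J→A→T (+1); total 6.
Path S→D→F→B→H→T (+1); total 7.
No residual S→T path; max flow = 7.
Certifying cut of size 7: {S→B, S→C, S→D, S→F, S→G, S→J, S→T}.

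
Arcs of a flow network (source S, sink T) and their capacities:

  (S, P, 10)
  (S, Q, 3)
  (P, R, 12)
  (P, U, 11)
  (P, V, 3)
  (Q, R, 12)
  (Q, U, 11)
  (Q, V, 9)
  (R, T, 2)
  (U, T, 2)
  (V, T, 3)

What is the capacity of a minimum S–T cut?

Augment S→P→R→T: bottleneck 2, flow now 2.
Augment S→P→U→T: bottleneck 2, flow now 4.
Augment S→P→V→T: bottleneck 3, flow now 7.
No augmenting path remains; maximum flow = 7.
By max-flow min-cut, the minimum cut capacity equals the max flow.
In the residual graph, reachable from S: {S, P, Q, R, U, V}.
Min-cut edges: R→T (2), U→T (2), V→T (3); capacity 2 + 2 + 3 = 7.

7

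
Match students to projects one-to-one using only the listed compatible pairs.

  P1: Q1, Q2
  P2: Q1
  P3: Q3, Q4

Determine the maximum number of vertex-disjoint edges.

Unit-capacity flow: source→left, listed edges, right→sink; max matching = max flow.
Augmenting path P1→Q1 (+1); matched 1.
Augmenting path P3→Q3 (+1); matched 2.
Augmenting path P2→Q1→P1→Q2 (+1); matched 3.
No augmenting path remains; maximum matching = 3.
König certificate: {P1, P2, P3} is a vertex cover of size 3 (every listed pair touches it), so no matching can be larger.

3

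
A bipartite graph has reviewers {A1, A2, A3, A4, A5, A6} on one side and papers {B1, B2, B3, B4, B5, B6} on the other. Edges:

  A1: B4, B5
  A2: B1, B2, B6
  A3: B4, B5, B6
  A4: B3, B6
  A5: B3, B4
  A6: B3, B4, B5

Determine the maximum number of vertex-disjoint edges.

Unit-capacity flow: source→left, listed edges, right→sink; max matching = max flow.
Augmenting path A1→B4 (+1); matched 1.
Augmenting path A2→B1 (+1); matched 2.
Augmenting path A3→B5 (+1); matched 3.
Augmenting path A4→B3 (+1); matched 4.
Augmenting path A5→B3→A4→B6 (+1); matched 5.
No augmenting path remains; maximum matching = 5.
König certificate: {A2, B3, B4, B5, B6} is a vertex cover of size 5 (every listed pair touches it), so no matching can be larger.

5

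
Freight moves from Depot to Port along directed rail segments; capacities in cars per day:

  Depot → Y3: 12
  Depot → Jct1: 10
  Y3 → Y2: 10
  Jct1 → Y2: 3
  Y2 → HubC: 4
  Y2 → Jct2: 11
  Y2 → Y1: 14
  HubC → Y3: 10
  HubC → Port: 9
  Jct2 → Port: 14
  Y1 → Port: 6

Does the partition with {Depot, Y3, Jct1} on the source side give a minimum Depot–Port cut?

Yes — it is a minimum cut (capacity 13).

Given cut capacity: 10 + 3 = 13.
Augment Depot→Y3→Y2→HubC→Port: bottleneck 4, flow now 4.
Augment Depot→Y3→Y2→Jct2→Port: bottleneck 6, flow now 10.
Augment Depot→Jct1→Y2→Jct2→Port: bottleneck 3, flow now 13.
No augmenting path remains; maximum flow = 13.
Cut capacity 13 equals the max flow, so it is a minimum cut.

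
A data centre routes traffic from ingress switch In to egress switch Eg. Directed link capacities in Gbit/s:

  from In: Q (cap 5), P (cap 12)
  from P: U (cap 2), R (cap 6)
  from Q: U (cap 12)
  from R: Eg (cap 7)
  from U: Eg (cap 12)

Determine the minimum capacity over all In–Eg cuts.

13

Augment In→P→R→Eg: bottleneck 6, flow now 6.
Augment In→P→U→Eg: bottleneck 2, flow now 8.
Augment In→Q→U→Eg: bottleneck 5, flow now 13.
No augmenting path remains; maximum flow = 13.
By max-flow min-cut, the minimum cut capacity equals the max flow.
In the residual graph, reachable from In: {In, P}.
Min-cut edges: In→Q (5), P→R (6), P→U (2); capacity 5 + 6 + 2 = 13.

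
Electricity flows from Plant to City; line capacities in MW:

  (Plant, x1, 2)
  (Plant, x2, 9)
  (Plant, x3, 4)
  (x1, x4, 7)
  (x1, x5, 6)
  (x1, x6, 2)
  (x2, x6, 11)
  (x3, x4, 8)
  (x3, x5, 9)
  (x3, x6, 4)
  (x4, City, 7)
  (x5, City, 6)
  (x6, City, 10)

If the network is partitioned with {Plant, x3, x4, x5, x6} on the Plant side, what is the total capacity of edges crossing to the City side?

Edges leaving {Plant, x3, x4, x5, x6}: Plant→x1 (2), Plant→x2 (9), x4→City (7), x5→City (6), x6→City (10).
Cut capacity = 2 + 9 + 7 + 6 + 10 = 34.

34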